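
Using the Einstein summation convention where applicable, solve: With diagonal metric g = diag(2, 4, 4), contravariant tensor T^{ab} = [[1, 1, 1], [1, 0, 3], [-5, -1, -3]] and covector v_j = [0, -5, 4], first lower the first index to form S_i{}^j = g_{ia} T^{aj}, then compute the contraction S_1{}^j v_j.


Step 1: lower the first index. For a diagonal metric, g_{ia} T^{aj} = g_{ii} T^{ij} (no sum on i).
g_{11} = 2
S_1{}^1 = 2 * T^{11} = 2 * 1 = 2
S_1{}^2 = 2 * T^{12} = 2 * 1 = 2
S_1{}^3 = 2 * T^{13} = 2 * 1 = 2
Step 2: contract S_1{}^j with v_j.
S_1{}^1 * v_1 = 2 * 0 = 0
S_1{}^2 * v_2 = 2 * -5 = -10
S_1{}^3 * v_3 = 2 * 4 = 8
Result = 0 + -10 + 8 = -2

-2


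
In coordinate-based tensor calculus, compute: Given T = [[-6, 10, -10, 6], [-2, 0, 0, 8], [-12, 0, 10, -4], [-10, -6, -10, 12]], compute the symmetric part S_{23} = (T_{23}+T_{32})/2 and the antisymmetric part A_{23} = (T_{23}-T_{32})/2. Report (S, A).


T_{23} = 0
T_{32} = 0
S_{23} = (0 + 0)/2 = 0/2 = 0
A_{23} = (0 - 0)/2 = 0/2 = 0
Check: S + A = 0 + 0 = 0 = T_{23}.

(0, 0)


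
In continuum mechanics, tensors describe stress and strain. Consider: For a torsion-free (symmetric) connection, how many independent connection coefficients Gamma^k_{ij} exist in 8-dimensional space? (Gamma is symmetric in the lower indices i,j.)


Christoffel symbols Gamma^k_{ij} are symmetric in i,j, so there are d * d(d+1)/2 independent symbols.
d = 8
d(d+1)/2 = 8 * 9 / 2 = 36
Total = 8 * 36 = 288

288


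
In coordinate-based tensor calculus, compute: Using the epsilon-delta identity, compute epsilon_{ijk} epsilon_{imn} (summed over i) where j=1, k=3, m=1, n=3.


Using the identity: epsilon_{ijk} epsilon_{imn} = delta_{jm} delta_{kn} - delta_{jn} delta_{km}.
delta_{11} = 1
delta_{33} = 1
delta_{13} = 0
delta_{31} = 0
Result = 1 * 1 - 0 * 0 = 1 - 0 = 1

1


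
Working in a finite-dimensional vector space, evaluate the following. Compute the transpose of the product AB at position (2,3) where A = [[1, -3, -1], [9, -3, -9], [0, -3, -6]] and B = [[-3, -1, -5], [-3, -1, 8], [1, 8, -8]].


(AB)^T_{ij} = (AB)_{ji} = sum_k A_{jk} B_{ki}.
For i=2, j=3 we need (AB)_{32}:
A_{31} * B_{12} = 0 * -1 = 0
A_{32} * B_{22} = -3 * -1 = 3
A_{33} * B_{32} = -6 * 8 = -48
Sum = 0 + 3 + -48 = -45

-45


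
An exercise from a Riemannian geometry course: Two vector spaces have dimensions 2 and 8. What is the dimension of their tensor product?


The dimension of a tensor product is the product of dimensions.
dim(V) = 2, dim(W) = 8
dim(V (x) W) = 2 * 8 = 16

16


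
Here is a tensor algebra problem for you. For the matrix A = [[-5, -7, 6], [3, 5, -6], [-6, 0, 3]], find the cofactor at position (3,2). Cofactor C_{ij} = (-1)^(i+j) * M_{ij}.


To find cofactor C_{32}, delete row 3 and column 2.
The resulting 2x2 submatrix is: [[-5, 6], [3, -6]]
Minor M_{32} = -5*-6 - 6*3
  = 30 - 18 = 12
Sign = (-1)^(3+2) = (-1)^5 = -1
Cofactor C_{32} = -1 * 12 = -12

-12


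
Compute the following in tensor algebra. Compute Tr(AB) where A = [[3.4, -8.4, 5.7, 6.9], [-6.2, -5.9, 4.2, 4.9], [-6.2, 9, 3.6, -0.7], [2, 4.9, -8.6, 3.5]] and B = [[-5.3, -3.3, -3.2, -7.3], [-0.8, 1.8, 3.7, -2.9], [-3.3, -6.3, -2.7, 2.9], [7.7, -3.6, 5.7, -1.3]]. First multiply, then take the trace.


Tr(AB) = sum_i (AB)_{ii} where (AB)_{ii} = sum_k A_{ik} B_{ki}.
(AB)_{11} = 3.4*-5.3 + -8.4*-0.8 + 5.7*-3.3 + 6.9*7.7 = 23.02
(AB)_{22} = -6.2*-3.3 + -5.9*1.8 + 4.2*-6.3 + 4.9*-3.6 = -34.26
(AB)_{33} = -6.2*-3.2 + 9*3.7 + 3.6*-2.7 + -0.7*5.7 = 39.43
(AB)_{44} = 2*-7.3 + 4.9*-2.9 + -8.6*2.9 + 3.5*-1.3 = -58.3
Tr(AB) = 23.02 + -34.26 + 39.43 + -58.3 = -30.11

-30.11


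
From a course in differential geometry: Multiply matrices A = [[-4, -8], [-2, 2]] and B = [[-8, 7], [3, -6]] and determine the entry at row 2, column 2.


(AB)_{ij} = sum_k A_{ik} B_{kj}.
For i=2, j=2:
A_{21} * B_{12} = -2 * 7 = -14
A_{22} * B_{22} = 2 * -6 = -12
Sum = -14 + -12 = -26

-26


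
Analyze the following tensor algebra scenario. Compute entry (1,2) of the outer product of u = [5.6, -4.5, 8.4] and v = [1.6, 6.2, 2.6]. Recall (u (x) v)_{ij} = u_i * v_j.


The outer product entry T_{ij} = u_i * v_j.
We need i=1, j=2.
u_1 = 5.6, v_2 = 6.2
T_{1,2} = 5.6 * 6.2 = 34.72

34.72


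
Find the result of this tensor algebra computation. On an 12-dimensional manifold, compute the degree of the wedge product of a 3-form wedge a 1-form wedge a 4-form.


The degree of a wedge product is the sum of the degrees of the individual forms.
Degrees: 3, 1, 4
Total degree = 3 + 1 + 4 = 8

8


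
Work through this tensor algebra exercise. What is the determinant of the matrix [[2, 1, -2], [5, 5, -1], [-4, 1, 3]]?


Expanding along the first row, det(A) = a11*M_11 - a12*M_12 + a13*M_13, where M_1j is the (1,j) minor.
Minor M_11 = 5*3 - -1*1 = 16
Minor M_12 = 5*3 - -1*-4 = 11
Minor M_13 = 5*1 - 5*-4 = 25
det = 2*(16) - 1*(11) + -2*(25)
    = 32 - 11 + -50
    = -29

-29


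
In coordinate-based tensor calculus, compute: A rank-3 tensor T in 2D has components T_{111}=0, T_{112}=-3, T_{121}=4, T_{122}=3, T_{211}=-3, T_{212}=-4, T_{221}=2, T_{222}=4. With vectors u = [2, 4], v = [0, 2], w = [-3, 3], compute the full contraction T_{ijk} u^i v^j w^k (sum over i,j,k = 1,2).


S = sum over i,j,k of T_{ijk} u_i v_j w_k. Expanding all 8 terms:
T_{111}*u_1*v_1*w_1 = 0*2*0*-3 = 0  (running total: 0)
T_{112}*u_1*v_1*w_2 = -3*2*0*3 = 0  (running total: 0)
T_{121}*u_1*v_2*w_1 = 4*2*2*-3 = -48  (running total: -48)
T_{122}*u_1*v_2*w_2 = 3*2*2*3 = 36  (running total: -12)
T_{211}*u_2*v_1*w_1 = -3*4*0*-3 = 0  (running total: -12)
T_{212}*u_2*v_1*w_2 = -4*4*0*3 = 0  (running total: -12)
T_{221}*u_2*v_2*w_1 = 2*4*2*-3 = -48  (running total: -60)
T_{222}*u_2*v_2*w_2 = 4*4*2*3 = 96  (running total: 36)
S = 36

36


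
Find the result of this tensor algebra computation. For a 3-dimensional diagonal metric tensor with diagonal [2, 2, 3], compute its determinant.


For a diagonal metric, the determinant is the product of diagonal entries.
Diagonal entries: 2, 2, 3
det(g) = 2 * 2 * 3 = 12

12


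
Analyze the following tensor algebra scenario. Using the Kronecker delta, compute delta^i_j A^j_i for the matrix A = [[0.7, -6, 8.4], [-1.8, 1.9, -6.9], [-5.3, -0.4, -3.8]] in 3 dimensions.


The contraction (trace) of a rank-2 tensor is the sum of its diagonal elements.
Diagonal entries: A[1,1] = 0.7, A[2,2] = 1.9, A[3,3] = -3.8
Tr(A) = 0.7 + 1.9 + -3.8 = -1.2

-1.2


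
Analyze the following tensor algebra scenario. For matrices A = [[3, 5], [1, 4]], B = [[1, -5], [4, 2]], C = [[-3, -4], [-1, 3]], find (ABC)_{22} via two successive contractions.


(ABC)_{22} = sum_m (AB)_{2m} C_{m2}. First compute row 2 of AB.
(AB)_{21} = 1*1 + 4*4 = 17
(AB)_{22} = 1*-5 + 4*2 = 3
Now contract with column 2 of C:
(AB)_{21} * C_{12} = 17 * -4 = -68
(AB)_{22} * C_{22} = 3 * 3 = 9
(ABC)_{22} = -68 + 9 = -59

-59


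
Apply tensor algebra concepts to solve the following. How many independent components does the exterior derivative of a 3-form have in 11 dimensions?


The exterior derivative of a p-form is a (p+1)-form.
Its number of independent components is C(n, p+1).
n = 11, p+1 = 4
C(11, 4) = 330

330


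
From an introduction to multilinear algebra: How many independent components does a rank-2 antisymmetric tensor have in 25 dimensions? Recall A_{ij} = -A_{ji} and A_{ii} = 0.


An antisymmetric rank-2 tensor satisfies A_{ij} = -A_{ji}, so diagonal entries are zero.
The independent components are the upper-triangular entries: C(n, 2) = n(n-1)/2.
n = 25
C(25, 2) = 25 * 24 / 2 = 600 / 2 = 300

300


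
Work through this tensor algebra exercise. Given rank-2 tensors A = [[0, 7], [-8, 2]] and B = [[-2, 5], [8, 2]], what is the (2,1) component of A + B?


Tensor addition is component-wise: (A + B)_{ij} = A_{ij} + B_{ij}.
A_{21} = -8
B_{21} = 8
(A + B)_{21} = -8 + 8 = 0

0


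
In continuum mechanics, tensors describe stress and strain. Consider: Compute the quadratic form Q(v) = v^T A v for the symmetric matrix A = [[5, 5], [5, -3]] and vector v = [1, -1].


First compute Av:
(Av)_1 = 5*1 + 5*-1 = 0
(Av)_2 = 5*1 + -3*-1 = 8
Av = [0, 8]
Then v^T (Av) = 1*0 + -1*8
= 0 + -8 = -8

-8


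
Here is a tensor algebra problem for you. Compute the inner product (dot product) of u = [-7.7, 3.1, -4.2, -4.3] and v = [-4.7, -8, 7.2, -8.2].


The inner product u . v = sum of u_i * v_i.
Term-by-term: -7.7 * -4.7, 3.1 * -8, -4.2 * 7.2, -4.3 * -8.2
Products: 36.19, -24.8, -30.24, 35.26
Sum = 36.19 + -24.8 + -30.24 + 35.26 = 16.41

16.41


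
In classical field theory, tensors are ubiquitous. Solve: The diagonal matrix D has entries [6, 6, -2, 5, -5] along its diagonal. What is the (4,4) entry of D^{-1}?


For a diagonal matrix, the inverse has entries (D^{-1})_{ii} = 1/d_{ii}.
The diagonal entries are: d_{11} = 6, d_{22} = 6, d_{33} = -2, d_{44} = 5, d_{55} = -5
We need (D^{-1})_{44} = 1/d_{44} = 1/5 = 1/5

1/5


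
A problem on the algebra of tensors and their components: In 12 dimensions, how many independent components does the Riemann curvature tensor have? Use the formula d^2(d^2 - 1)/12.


The Riemann tensor in d dimensions has d^2(d^2 - 1)/12 independent components.
d = 12, so d^2 = 144
d^2 - 1 = 143
d^2(d^2 - 1) = 144 * 143 = 20592
Divide by 12: 20592 / 12 = 1716

1716


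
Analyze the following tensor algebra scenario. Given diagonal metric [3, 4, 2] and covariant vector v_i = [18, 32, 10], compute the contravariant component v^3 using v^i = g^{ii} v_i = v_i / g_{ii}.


To raise an index with a diagonal metric: v^i = v_i / g_{ii}.
For index 3: v_3 = 10, g_{33} = 2
v^3 = 10 / 2 = 5

5


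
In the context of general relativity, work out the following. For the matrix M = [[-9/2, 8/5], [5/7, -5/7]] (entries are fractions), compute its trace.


The trace is the sum of diagonal entries.
Diagonal: M[1,1] = -9/2, M[2,2] = -5/7
Tr(M) = -9/2 + -5/7
Computing step by step:
After adding M[1,1]: -9/2
After adding M[2,2]: -73/14
Tr(M) = -73/14

-73/14


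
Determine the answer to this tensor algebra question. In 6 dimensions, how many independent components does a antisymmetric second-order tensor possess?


A antisymmetric rank-2 tensor in d dimensions has d(d-1)/2 independent components.
d = 6
d(d-1)/2 = 6 * 5 / 2 = 30 / 2 = 15

15


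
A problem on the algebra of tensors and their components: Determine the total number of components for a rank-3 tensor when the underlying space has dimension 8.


The number of components of a rank-r tensor in d dimensions is d^r.
Here d = 8 and r = 3.
8^3 = 512

512


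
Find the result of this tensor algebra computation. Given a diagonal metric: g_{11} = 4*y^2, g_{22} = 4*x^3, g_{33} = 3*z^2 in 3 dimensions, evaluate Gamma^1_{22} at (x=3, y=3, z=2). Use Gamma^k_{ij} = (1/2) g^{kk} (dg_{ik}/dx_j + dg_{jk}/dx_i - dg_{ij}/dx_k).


For a diagonal metric, Gamma^k_{ij} = (1/2) g^{kk} (dg_{ik}/dx_j + dg_{jk}/dx_i - dg_{ij}/dx_k).
The metric is diagonal, so g_{ab} = 0 for a != b.
At the given point: g_{11} = 36, g_{22} = 108, g_{33} = 12
g^{11} = 1/36
dg_{21}/dx_2 = 0 (off-diagonal)
dg_{21}/dx_2 = 0 (off-diagonal)
dg_{22}/dx_1 = dg_{22}/dx_1 = 108
Numerator = 0 + 0 - 108 = -108
Gamma^1_{22} = -108 / (2 * 36) = -3/2

-3/2


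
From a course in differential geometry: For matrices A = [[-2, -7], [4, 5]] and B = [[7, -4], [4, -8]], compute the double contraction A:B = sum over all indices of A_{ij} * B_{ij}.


A:B = sum over all i,j of A_{ij} * B_{ij}.
Row 1: -2*7=-14, -7*-4=28 => row sum = 14
Row 2: 4*4=16, 5*-8=-40 => row sum = -24
Total = 14 + -24 = -10

-10


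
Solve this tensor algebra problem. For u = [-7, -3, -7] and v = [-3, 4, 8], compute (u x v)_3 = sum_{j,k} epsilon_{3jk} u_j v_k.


(u x v)_3 = sum_{j,k} epsilon_{3jk} u_j v_k. Only permutations of (1,2,3) contribute; the two non-zero terms are:
eps_{312} u_1 v_2 = 1 * -7 * 4 = -28
eps_{321} u_2 v_1 = -1 * -3 * -3 = -9
(u x v)_3 = -37

-37


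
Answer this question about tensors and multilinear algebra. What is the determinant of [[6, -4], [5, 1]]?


For a 2x2 matrix [[a, b], [c, d]], det = a*d - b*c.
a = 6, b = -4, c = 5, d = 1
a*d = 6 * 1 = 6
b*c = -4 * 5 = -20
det = 6 - -20 = 26

26


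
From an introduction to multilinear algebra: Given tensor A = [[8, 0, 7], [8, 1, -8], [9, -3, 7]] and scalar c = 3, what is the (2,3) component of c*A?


Scalar multiplication: (cA)_{ij} = c * A_{ij}.
c = 3
A_{23} = -8
(cA)_{23} = 3 * -8 = -24

-24


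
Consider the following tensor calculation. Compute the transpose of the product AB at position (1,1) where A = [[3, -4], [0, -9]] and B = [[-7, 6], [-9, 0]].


(AB)^T_{ij} = (AB)_{ji} = sum_k A_{jk} B_{ki}.
For i=1, j=1 we need (AB)_{11}:
A_{11} * B_{11} = 3 * -7 = -21
A_{12} * B_{21} = -4 * -9 = 36
Sum = -21 + 36 = 15

15


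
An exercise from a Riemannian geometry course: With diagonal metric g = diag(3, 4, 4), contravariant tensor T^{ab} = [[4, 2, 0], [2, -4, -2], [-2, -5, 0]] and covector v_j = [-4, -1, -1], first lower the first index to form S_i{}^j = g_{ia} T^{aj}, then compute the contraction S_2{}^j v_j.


Step 1: lower the first index. For a diagonal metric, g_{ia} T^{aj} = g_{ii} T^{ij} (no sum on i).
g_{22} = 4
S_2{}^1 = 4 * T^{21} = 4 * 2 = 8
S_2{}^2 = 4 * T^{22} = 4 * -4 = -16
S_2{}^3 = 4 * T^{23} = 4 * -2 = -8
Step 2: contract S_2{}^j with v_j.
S_2{}^1 * v_1 = 8 * -4 = -32
S_2{}^2 * v_2 = -16 * -1 = 16
S_2{}^3 * v_3 = -8 * -1 = 8
Result = -32 + 16 + 8 = -8

-8


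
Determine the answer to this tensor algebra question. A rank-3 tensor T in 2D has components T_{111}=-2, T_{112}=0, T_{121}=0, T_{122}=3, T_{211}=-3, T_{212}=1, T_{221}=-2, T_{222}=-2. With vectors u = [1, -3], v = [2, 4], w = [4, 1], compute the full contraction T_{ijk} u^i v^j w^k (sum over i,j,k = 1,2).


S = sum over i,j,k of T_{ijk} u_i v_j w_k. Expanding all 8 terms:
T_{111}*u_1*v_1*w_1 = -2*1*2*4 = -16  (running total: -16)
T_{112}*u_1*v_1*w_2 = 0*1*2*1 = 0  (running total: -16)
T_{121}*u_1*v_2*w_1 = 0*1*4*4 = 0  (running total: -16)
T_{122}*u_1*v_2*w_2 = 3*1*4*1 = 12  (running total: -4)
T_{211}*u_2*v_1*w_1 = -3*-3*2*4 = 72  (running total: 68)
T_{212}*u_2*v_1*w_2 = 1*-3*2*1 = -6  (running total: 62)
T_{221}*u_2*v_2*w_1 = -2*-3*4*4 = 96  (running total: 158)
T_{222}*u_2*v_2*w_2 = -2*-3*4*1 = 24  (running total: 182)
S = 182

182


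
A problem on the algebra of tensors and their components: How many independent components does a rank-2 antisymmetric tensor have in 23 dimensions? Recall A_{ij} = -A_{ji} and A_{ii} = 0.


An antisymmetric rank-2 tensor satisfies A_{ij} = -A_{ji}, so diagonal entries are zero.
The independent components are the upper-triangular entries: C(n, 2) = n(n-1)/2.
n = 23
C(23, 2) = 23 * 22 / 2 = 506 / 2 = 253

253


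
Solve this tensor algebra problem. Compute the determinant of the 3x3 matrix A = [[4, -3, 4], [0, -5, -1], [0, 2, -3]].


Expanding along the first row, det(A) = a11*M_11 - a12*M_12 + a13*M_13, where M_1j is the (1,j) minor.
Minor M_11 = -5*-3 - -1*2 = 17
Minor M_12 = 0*-3 - -1*0 = 0
Minor M_13 = 0*2 - -5*0 = 0
det = 4*(17) - -3*(0) + 4*(0)
    = 68 - 0 + 0
    = 68

68


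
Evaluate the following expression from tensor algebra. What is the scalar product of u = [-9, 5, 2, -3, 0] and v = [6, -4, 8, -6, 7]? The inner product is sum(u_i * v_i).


The inner product u . v = sum of u_i * v_i.
Term-by-term: -9 * 6, 5 * -4, 2 * 8, -3 * -6, 0 * 7
Products: -54, -20, 16, 18, 0
Sum = -54 + -20 + 16 + 18 + 0 = -40

-40


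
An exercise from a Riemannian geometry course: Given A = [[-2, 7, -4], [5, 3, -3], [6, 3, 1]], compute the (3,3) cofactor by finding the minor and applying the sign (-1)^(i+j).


To find cofactor C_{33}, delete row 3 and column 3.
The resulting 2x2 submatrix is: [[-2, 7], [5, 3]]
Minor M_{33} = -2*3 - 7*5
  = -6 - 35 = -41
Sign = (-1)^(3+3) = (-1)^6 = 1
Cofactor C_{33} = 1 * -41 = -41

-41


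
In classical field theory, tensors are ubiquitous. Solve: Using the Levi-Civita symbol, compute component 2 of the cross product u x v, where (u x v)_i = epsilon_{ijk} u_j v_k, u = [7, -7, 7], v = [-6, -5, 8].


(u x v)_2 = sum_{j,k} epsilon_{2jk} u_j v_k. Only permutations of (1,2,3) contribute; the two non-zero terms are:
eps_{213} u_1 v_3 = -1 * 7 * 8 = -56
eps_{231} u_3 v_1 = 1 * 7 * -6 = -42
(u x v)_2 = -98

-98


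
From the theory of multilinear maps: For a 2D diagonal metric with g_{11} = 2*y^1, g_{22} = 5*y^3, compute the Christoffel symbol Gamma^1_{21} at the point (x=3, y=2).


For a diagonal metric, Gamma^k_{ij} = (1/2) g^{kk} (dg_{ik}/dx_j + dg_{jk}/dx_i - dg_{ij}/dx_k).
The metric is diagonal, so g_{ab} = 0 for a != b.
At the given point: g_{11} = 4, g_{22} = 40
g^{11} = 1/4
dg_{21}/dx_1 = 0 (off-diagonal)
dg_{11}/dx_2 = dg_{11}/dx_2 = 2
dg_{21}/dx_1 = 0 (off-diagonal)
Numerator = 0 + 2 - 0 = 2
Gamma^1_{21} = 2 / (2 * 4) = 1/4

1/4


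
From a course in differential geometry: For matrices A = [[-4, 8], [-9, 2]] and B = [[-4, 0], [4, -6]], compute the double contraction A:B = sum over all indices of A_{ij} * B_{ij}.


A:B = sum over all i,j of A_{ij} * B_{ij}.
Row 1: -4*-4=16, 8*0=0 => row sum = 16
Row 2: -9*4=-36, 2*-6=-12 => row sum = -48
Total = 16 + -48 = -32

-32


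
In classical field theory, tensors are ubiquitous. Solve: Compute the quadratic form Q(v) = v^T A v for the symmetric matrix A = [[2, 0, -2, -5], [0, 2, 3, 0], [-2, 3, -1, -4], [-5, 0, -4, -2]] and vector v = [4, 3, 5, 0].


First compute Av:
(Av)_1 = 2*4 + 0*3 + -2*5 + -5*0 = -2
(Av)_2 = 0*4 + 2*3 + 3*5 + 0*0 = 21
(Av)_3 = -2*4 + 3*3 + -1*5 + -4*0 = -4
(Av)_4 = -5*4 + 0*3 + -4*5 + -2*0 = -40
Av = [-2, 21, -4, -40]
Then v^T (Av) = 4*-2 + 3*21 + 5*-4 + 0*-40
= -8 + 63 + -20 + 0 = 35

35


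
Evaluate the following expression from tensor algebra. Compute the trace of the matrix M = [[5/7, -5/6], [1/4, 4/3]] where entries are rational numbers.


The trace is the sum of diagonal entries.
Diagonal: M[1,1] = 5/7, M[2,2] = 4/3
Tr(M) = 5/7 + 4/3
Computing step by step:
After adding M[1,1]: 5/7
After adding M[2,2]: 43/21
Tr(M) = 43/21

43/21


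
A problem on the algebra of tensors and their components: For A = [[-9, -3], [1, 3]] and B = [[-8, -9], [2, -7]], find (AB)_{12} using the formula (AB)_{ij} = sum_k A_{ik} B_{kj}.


(AB)_{ij} = sum_k A_{ik} B_{kj}.
For i=1, j=2:
A_{11} * B_{12} = -9 * -9 = 81
A_{12} * B_{22} = -3 * -7 = 21
Sum = 81 + 21 = 102

102


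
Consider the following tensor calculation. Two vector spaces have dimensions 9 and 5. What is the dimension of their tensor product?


The dimension of a tensor product is the product of dimensions.
dim(V) = 9, dim(W) = 5
dim(V (x) W) = 9 * 5 = 45

45


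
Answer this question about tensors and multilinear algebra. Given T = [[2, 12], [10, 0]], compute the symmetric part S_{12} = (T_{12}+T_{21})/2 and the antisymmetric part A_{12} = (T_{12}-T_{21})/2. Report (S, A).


T_{12} = 12
T_{21} = 10
S_{12} = (12 + 10)/2 = 22/2 = 11
A_{12} = (12 - 10)/2 = 2/2 = 1
Check: S + A = 11 + 1 = 12 = T_{12}.

(11, 1)


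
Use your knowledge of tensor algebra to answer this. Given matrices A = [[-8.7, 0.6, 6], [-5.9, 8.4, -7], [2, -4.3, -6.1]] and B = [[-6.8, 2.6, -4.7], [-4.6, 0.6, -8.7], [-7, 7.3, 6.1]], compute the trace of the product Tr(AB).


Tr(AB) = sum_i (AB)_{ii} where (AB)_{ii} = sum_k A_{ik} B_{ki}.
(AB)_{11} = -8.7*-6.8 + 0.6*-4.6 + 6*-7 = 14.4
(AB)_{22} = -5.9*2.6 + 8.4*0.6 + -7*7.3 = -61.4
(AB)_{33} = 2*-4.7 + -4.3*-8.7 + -6.1*6.1 = -9.2
Tr(AB) = 14.4 + -61.4 + -9.2 = -56.2

-56.2


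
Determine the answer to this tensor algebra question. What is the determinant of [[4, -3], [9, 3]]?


For a 2x2 matrix [[a, b], [c, d]], det = a*d - b*c.
a = 4, b = -3, c = 9, d = 3
a*d = 4 * 3 = 12
b*c = -3 * 9 = -27
det = 12 - -27 = 39

39


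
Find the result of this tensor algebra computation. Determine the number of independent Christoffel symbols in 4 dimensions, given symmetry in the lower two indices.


Christoffel symbols Gamma^k_{ij} are symmetric in i,j, so there are d * d(d+1)/2 independent symbols.
d = 4
d(d+1)/2 = 4 * 5 / 2 = 10
Total = 4 * 10 = 40

40


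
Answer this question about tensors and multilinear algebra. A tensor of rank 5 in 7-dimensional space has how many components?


The number of components of a rank-r tensor in d dimensions is d^r.
Here d = 7 and r = 5.
7^5 = 16807

16807


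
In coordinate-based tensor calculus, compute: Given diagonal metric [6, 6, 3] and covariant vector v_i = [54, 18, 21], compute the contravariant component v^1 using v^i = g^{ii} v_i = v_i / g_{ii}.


To raise an index with a diagonal metric: v^i = v_i / g_{ii}.
For index 1: v_1 = 54, g_{11} = 6
v^1 = 54 / 6 = 9

9


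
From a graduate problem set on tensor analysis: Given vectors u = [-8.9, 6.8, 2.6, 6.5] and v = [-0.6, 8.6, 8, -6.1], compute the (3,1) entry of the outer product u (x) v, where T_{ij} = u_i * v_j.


The outer product entry T_{ij} = u_i * v_j.
We need i=3, j=1.
u_3 = 2.6, v_1 = -0.6
T_{3,1} = 2.6 * -0.6 = -1.56

-1.56


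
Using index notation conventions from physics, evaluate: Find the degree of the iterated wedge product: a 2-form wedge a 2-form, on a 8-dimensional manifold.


The degree of a wedge product is the sum of the degrees of the individual forms.
Degrees: 2, 2
Total degree = 2 + 2 = 4

4


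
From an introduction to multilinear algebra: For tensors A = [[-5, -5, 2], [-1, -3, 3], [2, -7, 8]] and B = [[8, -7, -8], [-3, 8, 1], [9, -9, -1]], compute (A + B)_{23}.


Tensor addition is component-wise: (A + B)_{ij} = A_{ij} + B_{ij}.
A_{23} = 3
B_{23} = 1
(A + B)_{23} = 3 + 1 = 4

4


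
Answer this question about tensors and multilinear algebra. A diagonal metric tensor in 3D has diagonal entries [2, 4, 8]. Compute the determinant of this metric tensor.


For a diagonal metric, the determinant is the product of diagonal entries.
Diagonal entries: 2, 4, 8
det(g) = 2 * 4 * 8 = 64

64


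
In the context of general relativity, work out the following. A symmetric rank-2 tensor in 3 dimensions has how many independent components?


A symmetric rank-2 tensor in d dimensions has d(d+1)/2 independent components.
d = 3
d(d+1)/2 = 3 * 4 / 2 = 12 / 2 = 6

6


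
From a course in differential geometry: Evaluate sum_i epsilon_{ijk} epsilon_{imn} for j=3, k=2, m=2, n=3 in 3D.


Using the identity: epsilon_{ijk} epsilon_{imn} = delta_{jm} delta_{kn} - delta_{jn} delta_{km}.
delta_{32} = 0
delta_{23} = 0
delta_{33} = 1
delta_{22} = 1
Result = 0 * 0 - 1 * 1 = 0 - 1 = -1

-1


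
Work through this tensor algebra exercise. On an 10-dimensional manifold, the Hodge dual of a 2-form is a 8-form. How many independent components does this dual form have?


The Hodge dual of a p-form on an n-dimensional manifold is an (n-p)-form.
n = 10, p = 2, so dual degree = 10 - 2 = 8
The number of components is C(n, n-p) = C(10, 8) = 45

45


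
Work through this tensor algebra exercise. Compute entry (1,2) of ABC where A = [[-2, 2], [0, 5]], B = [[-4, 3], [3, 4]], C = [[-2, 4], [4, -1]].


(ABC)_{12} = sum_m (AB)_{1m} C_{m2}. First compute row 1 of AB.
(AB)_{11} = -2*-4 + 2*3 = 14
(AB)_{12} = -2*3 + 2*4 = 2
Now contract with column 2 of C:
(AB)_{11} * C_{12} = 14 * 4 = 56
(AB)_{12} * C_{22} = 2 * -1 = -2
(ABC)_{12} = 56 + -2 = 54

54


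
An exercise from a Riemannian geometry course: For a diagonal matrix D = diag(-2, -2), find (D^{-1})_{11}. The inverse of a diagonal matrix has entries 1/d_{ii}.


For a diagonal matrix, the inverse has entries (D^{-1})_{ii} = 1/d_{ii}.
The diagonal entries are: d_{11} = -2, d_{22} = -2
We need (D^{-1})_{11} = 1/d_{11} = 1/-2 = -1/2

-1/2


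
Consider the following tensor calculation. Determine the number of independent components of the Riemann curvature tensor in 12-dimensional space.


The Riemann tensor in d dimensions has d^2(d^2 - 1)/12 independent components.
d = 12, so d^2 = 144
d^2 - 1 = 143
d^2(d^2 - 1) = 144 * 143 = 20592
Divide by 12: 20592 / 12 = 1716

1716


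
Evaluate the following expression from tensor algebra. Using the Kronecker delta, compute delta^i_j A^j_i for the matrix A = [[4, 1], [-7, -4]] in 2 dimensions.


The contraction (trace) of a rank-2 tensor is the sum of its diagonal elements.
Diagonal entries: A[1,1] = 4, A[2,2] = -4
Tr(A) = 4 + -4 = 0

0


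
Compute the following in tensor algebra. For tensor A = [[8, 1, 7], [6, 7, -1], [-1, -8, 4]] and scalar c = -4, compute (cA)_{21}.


Scalar multiplication: (cA)_{ij} = c * A_{ij}.
c = -4
A_{21} = 6
(cA)_{21} = -4 * 6 = -24

-24


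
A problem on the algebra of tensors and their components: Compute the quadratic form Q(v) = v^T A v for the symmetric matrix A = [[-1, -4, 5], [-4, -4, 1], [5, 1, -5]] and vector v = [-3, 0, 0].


First compute Av:
(Av)_1 = -1*-3 + -4*0 + 5*0 = 3
(Av)_2 = -4*-3 + -4*0 + 1*0 = 12
(Av)_3 = 5*-3 + 1*0 + -5*0 = -15
Av = [3, 12, -15]
Then v^T (Av) = -3*3 + 0*12 + 0*-15
= -9 + 0 + 0 = -9

-9


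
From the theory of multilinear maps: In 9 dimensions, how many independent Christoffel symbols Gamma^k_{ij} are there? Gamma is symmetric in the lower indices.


Christoffel symbols Gamma^k_{ij} are symmetric in i,j, so there are d * d(d+1)/2 independent symbols.
d = 9
d(d+1)/2 = 9 * 10 / 2 = 45
Total = 9 * 45 = 405

405


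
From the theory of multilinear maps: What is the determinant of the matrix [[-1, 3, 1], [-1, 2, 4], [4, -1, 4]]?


Expanding along the first row, det(A) = a11*M_11 - a12*M_12 + a13*M_13, where M_1j is the (1,j) minor.
Minor M_11 = 2*4 - 4*-1 = 12
Minor M_12 = -1*4 - 4*4 = -20
Minor M_13 = -1*-1 - 2*4 = -7
det = -1*(12) - 3*(-20) + 1*(-7)
    = -12 - -60 + -7
    = 41

41


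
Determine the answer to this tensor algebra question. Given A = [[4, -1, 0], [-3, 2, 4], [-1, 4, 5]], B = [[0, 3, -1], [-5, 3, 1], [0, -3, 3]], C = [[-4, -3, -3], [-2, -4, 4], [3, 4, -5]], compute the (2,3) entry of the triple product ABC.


(ABC)_{23} = sum_m (AB)_{2m} C_{m3}. First compute row 2 of AB.
(AB)_{21} = -3*0 + 2*-5 + 4*0 = -10
(AB)_{22} = -3*3 + 2*3 + 4*-3 = -15
(AB)_{23} = -3*-1 + 2*1 + 4*3 = 17
Now contract with column 3 of C:
(AB)_{21} * C_{13} = -10 * -3 = 30
(AB)_{22} * C_{23} = -15 * 4 = -60
(AB)_{23} * C_{33} = 17 * -5 = -85
(ABC)_{23} = 30 + -60 + -85 = -115

-115


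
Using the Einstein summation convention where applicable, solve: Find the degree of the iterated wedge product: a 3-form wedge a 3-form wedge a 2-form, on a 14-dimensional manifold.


The degree of a wedge product is the sum of the degrees of the individual forms.
Degrees: 3, 3, 2
Total degree = 3 + 3 + 2 = 8

8


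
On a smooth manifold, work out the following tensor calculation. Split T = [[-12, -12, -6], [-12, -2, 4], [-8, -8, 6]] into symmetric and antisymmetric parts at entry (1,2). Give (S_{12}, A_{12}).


T_{12} = -12
T_{21} = -12
S_{12} = (-12 + -12)/2 = -24/2 = -12
A_{12} = (-12 - -12)/2 = 0/2 = 0
Check: S + A = -12 + 0 = -12 = T_{12}.

(-12, 0)


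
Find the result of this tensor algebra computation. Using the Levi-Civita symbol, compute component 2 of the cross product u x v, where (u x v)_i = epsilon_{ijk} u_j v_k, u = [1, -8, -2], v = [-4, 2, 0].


(u x v)_2 = sum_{j,k} epsilon_{2jk} u_j v_k. Only permutations of (1,2,3) contribute; the two non-zero terms are:
eps_{213} u_1 v_3 = -1 * 1 * 0 = 0
eps_{231} u_3 v_1 = 1 * -2 * -4 = 8
(u x v)_2 = 8

8


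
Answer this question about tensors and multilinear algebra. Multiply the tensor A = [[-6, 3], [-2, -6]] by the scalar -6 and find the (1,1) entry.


Scalar multiplication: (cA)_{ij} = c * A_{ij}.
c = -6
A_{11} = -6
(cA)_{11} = -6 * -6 = 36

36


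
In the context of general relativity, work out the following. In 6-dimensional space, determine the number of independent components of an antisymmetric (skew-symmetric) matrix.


An antisymmetric rank-2 tensor satisfies A_{ij} = -A_{ji}, so diagonal entries are zero.
The independent components are the upper-triangular entries: C(n, 2) = n(n-1)/2.
n = 6
C(6, 2) = 6 * 5 / 2 = 30 / 2 = 15

15


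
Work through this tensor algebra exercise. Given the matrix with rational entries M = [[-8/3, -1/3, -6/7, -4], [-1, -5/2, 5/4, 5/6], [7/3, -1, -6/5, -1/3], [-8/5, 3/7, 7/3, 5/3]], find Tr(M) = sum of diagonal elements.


The trace is the sum of diagonal entries.
Diagonal: M[1,1] = -8/3, M[2,2] = -5/2, M[3,3] = -6/5, M[4,4] = 5/3
Tr(M) = -8/3 + -5/2 + -6/5 + 5/3
Computing step by step:
After adding M[1,1]: -8/3
After adding M[2,2]: -31/6
After adding M[3,3]: -191/30
After adding M[4,4]: -47/10
Tr(M) = -47/10

-47/10


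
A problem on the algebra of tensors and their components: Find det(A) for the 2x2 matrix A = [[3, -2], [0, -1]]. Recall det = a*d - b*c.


For a 2x2 matrix [[a, b], [c, d]], det = a*d - b*c.
a = 3, b = -2, c = 0, d = -1
a*d = 3 * -1 = -3
b*c = -2 * 0 = 0
det = -3 - 0 = -3

-3


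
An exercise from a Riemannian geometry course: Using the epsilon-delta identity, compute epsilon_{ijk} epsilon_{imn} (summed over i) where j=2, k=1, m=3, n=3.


Using the identity: epsilon_{ijk} epsilon_{imn} = delta_{jm} delta_{kn} - delta_{jn} delta_{km}.
delta_{23} = 0
delta_{13} = 0
delta_{23} = 0
delta_{13} = 0
Result = 0 * 0 - 0 * 0 = 0 - 0 = 0

0


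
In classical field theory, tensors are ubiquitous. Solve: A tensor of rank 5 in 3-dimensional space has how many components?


The number of components of a rank-r tensor in d dimensions is d^r.
Here d = 3 and r = 5.
3^5 = 243

243


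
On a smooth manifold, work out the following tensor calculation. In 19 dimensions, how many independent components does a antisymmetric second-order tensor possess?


A antisymmetric rank-2 tensor in d dimensions has d(d-1)/2 independent components.
d = 19
d(d-1)/2 = 19 * 18 / 2 = 342 / 2 = 171

171


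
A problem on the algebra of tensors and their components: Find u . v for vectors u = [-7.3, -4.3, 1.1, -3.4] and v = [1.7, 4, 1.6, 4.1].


The inner product u . v = sum of u_i * v_i.
Term-by-term: -7.3 * 1.7, -4.3 * 4, 1.1 * 1.6, -3.4 * 4.1
Products: -12.41, -17.2, 1.76, -13.94
Sum = -12.41 + -17.2 + 1.76 + -13.94 = -41.79

-41.79


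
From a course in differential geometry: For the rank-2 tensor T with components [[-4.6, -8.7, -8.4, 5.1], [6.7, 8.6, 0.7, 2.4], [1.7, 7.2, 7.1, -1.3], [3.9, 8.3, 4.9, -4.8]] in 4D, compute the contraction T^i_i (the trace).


The contraction (trace) of a rank-2 tensor is the sum of its diagonal elements.
Diagonal entries: A[1,1] = -4.6, A[2,2] = 8.6, A[3,3] = 7.1, A[4,4] = -4.8
Tr(A) = -4.6 + 8.6 + 7.1 + -4.8 = 6.3

6.3


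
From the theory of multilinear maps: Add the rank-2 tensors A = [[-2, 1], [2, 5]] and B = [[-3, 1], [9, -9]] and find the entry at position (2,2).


Tensor addition is component-wise: (A + B)_{ij} = A_{ij} + B_{ij}.
A_{22} = 5
B_{22} = -9
(A + B)_{22} = 5 + -9 = -4

-4


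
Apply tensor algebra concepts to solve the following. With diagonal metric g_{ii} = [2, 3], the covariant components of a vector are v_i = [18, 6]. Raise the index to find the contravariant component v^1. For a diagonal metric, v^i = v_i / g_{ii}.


To raise an index with a diagonal metric: v^i = v_i / g_{ii}.
For index 1: v_1 = 18, g_{11} = 2
v^1 = 18 / 2 = 9

9


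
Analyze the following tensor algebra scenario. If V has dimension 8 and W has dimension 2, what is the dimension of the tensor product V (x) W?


The dimension of a tensor product is the product of dimensions.
dim(V) = 8, dim(W) = 2
dim(V (x) W) = 8 * 2 = 16

16


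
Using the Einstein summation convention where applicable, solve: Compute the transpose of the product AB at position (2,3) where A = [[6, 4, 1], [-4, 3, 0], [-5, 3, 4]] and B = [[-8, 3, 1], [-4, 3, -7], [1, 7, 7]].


(AB)^T_{ij} = (AB)_{ji} = sum_k A_{jk} B_{ki}.
For i=2, j=3 we need (AB)_{32}:
A_{31} * B_{12} = -5 * 3 = -15
A_{32} * B_{22} = 3 * 3 = 9
A_{33} * B_{32} = 4 * 7 = 28
Sum = -15 + 9 + 28 = 22

22


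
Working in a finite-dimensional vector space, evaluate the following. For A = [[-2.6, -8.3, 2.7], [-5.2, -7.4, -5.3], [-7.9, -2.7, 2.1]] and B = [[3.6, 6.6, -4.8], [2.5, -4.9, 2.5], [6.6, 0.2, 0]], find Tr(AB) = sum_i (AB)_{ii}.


Tr(AB) = sum_i (AB)_{ii} where (AB)_{ii} = sum_k A_{ik} B_{ki}.
(AB)_{11} = -2.6*3.6 + -8.3*2.5 + 2.7*6.6 = -12.29
(AB)_{22} = -5.2*6.6 + -7.4*-4.9 + -5.3*0.2 = 0.88
(AB)_{33} = -7.9*-4.8 + -2.7*2.5 + 2.1*0 = 31.17
Tr(AB) = -12.29 + 0.88 + 31.17 = 19.76

19.76


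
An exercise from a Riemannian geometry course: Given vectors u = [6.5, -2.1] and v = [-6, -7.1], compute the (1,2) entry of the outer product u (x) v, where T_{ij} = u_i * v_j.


The outer product entry T_{ij} = u_i * v_j.
We need i=1, j=2.
u_1 = 6.5, v_2 = -7.1
T_{1,2} = 6.5 * -7.1 = -46.15

-46.15


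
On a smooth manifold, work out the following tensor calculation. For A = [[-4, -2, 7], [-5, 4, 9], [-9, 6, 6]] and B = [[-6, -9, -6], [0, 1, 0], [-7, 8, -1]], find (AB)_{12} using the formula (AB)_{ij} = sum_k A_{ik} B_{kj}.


(AB)_{ij} = sum_k A_{ik} B_{kj}.
For i=1, j=2:
A_{11} * B_{12} = -4 * -9 = 36
A_{12} * B_{22} = -2 * 1 = -2
A_{13} * B_{32} = 7 * 8 = 56
Sum = 36 + -2 + 56 = 90

90


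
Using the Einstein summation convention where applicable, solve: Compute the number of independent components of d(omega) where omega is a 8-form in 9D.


The exterior derivative of a p-form is a (p+1)-form.
Its number of independent components is C(n, p+1).
n = 9, p+1 = 9
C(9, 9) = 1

1


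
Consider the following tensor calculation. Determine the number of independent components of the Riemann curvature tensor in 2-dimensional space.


The Riemann tensor in d dimensions has d^2(d^2 - 1)/12 independent components.
d = 2, so d^2 = 4
d^2 - 1 = 3
d^2(d^2 - 1) = 4 * 3 = 12
Divide by 12: 12 / 12 = 1

1


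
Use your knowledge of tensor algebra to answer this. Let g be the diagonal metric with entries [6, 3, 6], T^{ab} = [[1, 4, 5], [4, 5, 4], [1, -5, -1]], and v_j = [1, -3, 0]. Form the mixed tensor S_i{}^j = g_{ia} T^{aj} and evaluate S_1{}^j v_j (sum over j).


Step 1: lower the first index. For a diagonal metric, g_{ia} T^{aj} = g_{ii} T^{ij} (no sum on i).
g_{11} = 6
S_1{}^1 = 6 * T^{11} = 6 * 1 = 6
S_1{}^2 = 6 * T^{12} = 6 * 4 = 24
S_1{}^3 = 6 * T^{13} = 6 * 5 = 30
Step 2: contract S_1{}^j with v_j.
S_1{}^1 * v_1 = 6 * 1 = 6
S_1{}^2 * v_2 = 24 * -3 = -72
S_1{}^3 * v_3 = 30 * 0 = 0
Result = 6 + -72 + 0 = -66

-66


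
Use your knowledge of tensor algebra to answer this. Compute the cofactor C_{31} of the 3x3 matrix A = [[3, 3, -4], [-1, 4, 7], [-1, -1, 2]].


To find cofactor C_{31}, delete row 3 and column 1.
The resulting 2x2 submatrix is: [[3, -4], [4, 7]]
Minor M_{31} = 3*7 - -4*4
  = 21 - -16 = 37
Sign = (-1)^(3+1) = (-1)^4 = 1
Cofactor C_{31} = 1 * 37 = 37

37


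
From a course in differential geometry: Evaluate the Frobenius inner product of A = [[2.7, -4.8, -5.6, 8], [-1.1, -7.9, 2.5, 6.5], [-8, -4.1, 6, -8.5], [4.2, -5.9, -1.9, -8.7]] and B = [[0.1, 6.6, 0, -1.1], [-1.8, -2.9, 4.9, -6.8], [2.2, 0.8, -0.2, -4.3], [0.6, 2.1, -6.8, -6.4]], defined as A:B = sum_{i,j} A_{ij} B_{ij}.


A:B = sum over all i,j of A_{ij} * B_{ij}.
Row 1: 2.7*0.1=0.27, -4.8*6.6=-31.68, -5.6*0=0, 8*-1.1=-8.8 => row sum = -40.21
Row 2: -1.1*-1.8=1.98, -7.9*-2.9=22.91, 2.5*4.9=12.25, 6.5*-6.8=-44.2 => row sum = -7.06
Row 3: -8*2.2=-17.6, -4.1*0.8=-3.28, 6*-0.2=-1.2, -8.5*-4.3=36.55 => row sum = 14.47
Row 4: 4.2*0.6=2.52, -5.9*2.1=-12.39, -1.9*-6.8=12.92, -8.7*-6.4=55.68 => row sum = 58.73
Total = -40.21 + -7.06 + 14.47 + 58.73 = 25.93

25.93


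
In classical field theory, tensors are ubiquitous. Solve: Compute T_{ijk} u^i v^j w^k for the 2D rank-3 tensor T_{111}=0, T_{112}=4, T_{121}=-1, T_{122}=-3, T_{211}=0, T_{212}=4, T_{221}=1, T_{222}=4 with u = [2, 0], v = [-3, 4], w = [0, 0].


S = sum over i,j,k of T_{ijk} u_i v_j w_k. Expanding all 8 terms:
T_{111}*u_1*v_1*w_1 = 0*2*-3*0 = 0  (running total: 0)
T_{112}*u_1*v_1*w_2 = 4*2*-3*0 = 0  (running total: 0)
T_{121}*u_1*v_2*w_1 = -1*2*4*0 = 0  (running total: 0)
T_{122}*u_1*v_2*w_2 = -3*2*4*0 = 0  (running total: 0)
T_{211}*u_2*v_1*w_1 = 0*0*-3*0 = 0  (running total: 0)
T_{212}*u_2*v_1*w_2 = 4*0*-3*0 = 0  (running total: 0)
T_{221}*u_2*v_2*w_1 = 1*0*4*0 = 0  (running total: 0)
T_{222}*u_2*v_2*w_2 = 4*0*4*0 = 0  (running total: 0)
S = 0

0


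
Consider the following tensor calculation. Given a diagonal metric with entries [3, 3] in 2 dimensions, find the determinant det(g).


For a diagonal metric, the determinant is the product of diagonal entries.
Diagonal entries: 3, 3
det(g) = 3 * 3 = 9

9


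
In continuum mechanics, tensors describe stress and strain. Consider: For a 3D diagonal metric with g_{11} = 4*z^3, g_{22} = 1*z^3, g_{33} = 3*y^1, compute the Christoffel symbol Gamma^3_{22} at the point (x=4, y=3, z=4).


For a diagonal metric, Gamma^k_{ij} = (1/2) g^{kk} (dg_{ik}/dx_j + dg_{jk}/dx_i - dg_{ij}/dx_k).
The metric is diagonal, so g_{ab} = 0 for a != b.
At the given point: g_{11} = 256, g_{22} = 64, g_{33} = 9
g^{33} = 1/9
dg_{23}/dx_2 = 0 (off-diagonal)
dg_{23}/dx_2 = 0 (off-diagonal)
dg_{22}/dx_3 = dg_{22}/dx_3 = 48
Numerator = 0 + 0 - 48 = -48
Gamma^3_{22} = -48 / (2 * 9) = -8/3

-8/3


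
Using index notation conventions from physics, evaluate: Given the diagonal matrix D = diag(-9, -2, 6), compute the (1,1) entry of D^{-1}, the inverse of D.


For a diagonal matrix, the inverse has entries (D^{-1})_{ii} = 1/d_{ii}.
The diagonal entries are: d_{11} = -9, d_{22} = -2, d_{33} = 6
We need (D^{-1})_{11} = 1/d_{11} = 1/-9 = -1/9

-1/9


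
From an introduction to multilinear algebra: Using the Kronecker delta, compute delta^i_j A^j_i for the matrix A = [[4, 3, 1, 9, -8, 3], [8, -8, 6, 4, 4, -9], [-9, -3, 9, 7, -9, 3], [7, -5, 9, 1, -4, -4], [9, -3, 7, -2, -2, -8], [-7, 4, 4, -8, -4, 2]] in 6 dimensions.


The contraction (trace) of a rank-2 tensor is the sum of its diagonal elements.
Diagonal entries: A[1,1] = 4, A[2,2] = -8, A[3,3] = 9, A[4,4] = 1, A[5,5] = -2, A[6,6] = 2
Tr(A) = 4 + -8 + 9 + 1 + -2 + 2 = 6

6


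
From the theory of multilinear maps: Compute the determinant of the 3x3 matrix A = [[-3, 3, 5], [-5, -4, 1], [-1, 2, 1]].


Expanding along the first row, det(A) = a11*M_11 - a12*M_12 + a13*M_13, where M_1j is the (1,j) minor.
Minor M_11 = -4*1 - 1*2 = -6
Minor M_12 = -5*1 - 1*-1 = -4
Minor M_13 = -5*2 - -4*-1 = -14
det = -3*(-6) - 3*(-4) + 5*(-14)
    = 18 - -12 + -70
    = -40

-40


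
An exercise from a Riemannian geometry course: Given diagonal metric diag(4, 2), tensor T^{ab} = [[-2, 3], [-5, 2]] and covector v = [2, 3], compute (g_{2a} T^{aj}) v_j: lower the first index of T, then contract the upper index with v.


Step 1: lower the first index. For a diagonal metric, g_{ia} T^{aj} = g_{ii} T^{ij} (no sum on i).
g_{22} = 2
S_2{}^1 = 2 * T^{21} = 2 * -5 = -10
S_2{}^2 = 2 * T^{22} = 2 * 2 = 4
Step 2: contract S_2{}^j with v_j.
S_2{}^1 * v_1 = -10 * 2 = -20
S_2{}^2 * v_2 = 4 * 3 = 12
Result = -20 + 12 = -8

-8


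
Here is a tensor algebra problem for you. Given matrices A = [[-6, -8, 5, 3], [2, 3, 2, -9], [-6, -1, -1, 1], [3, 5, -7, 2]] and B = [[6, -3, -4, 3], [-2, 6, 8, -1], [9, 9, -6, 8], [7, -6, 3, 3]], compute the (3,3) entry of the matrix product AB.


(AB)_{ij} = sum_k A_{ik} B_{kj}.
For i=3, j=3:
A_{31} * B_{13} = -6 * -4 = 24
A_{32} * B_{23} = -1 * 8 = -8
A_{33} * B_{33} = -1 * -6 = 6
A_{34} * B_{43} = 1 * 3 = 3
Sum = 24 + -8 + 6 + 3 = 25

25


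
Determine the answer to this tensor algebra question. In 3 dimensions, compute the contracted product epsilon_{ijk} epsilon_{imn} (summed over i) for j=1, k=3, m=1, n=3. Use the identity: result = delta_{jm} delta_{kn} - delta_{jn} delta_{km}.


Using the identity: epsilon_{ijk} epsilon_{imn} = delta_{jm} delta_{kn} - delta_{jn} delta_{km}.
delta_{11} = 1
delta_{33} = 1
delta_{13} = 0
delta_{31} = 0
Result = 1 * 1 - 0 * 0 = 1 - 0 = 1

1


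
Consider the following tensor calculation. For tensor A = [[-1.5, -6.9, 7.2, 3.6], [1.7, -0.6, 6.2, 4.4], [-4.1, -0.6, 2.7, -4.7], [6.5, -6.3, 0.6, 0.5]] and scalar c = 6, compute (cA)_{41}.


Scalar multiplication: (cA)_{ij} = c * A_{ij}.
c = 6
A_{41} = 6.5
(cA)_{41} = 6 * 6.5 = 39

39


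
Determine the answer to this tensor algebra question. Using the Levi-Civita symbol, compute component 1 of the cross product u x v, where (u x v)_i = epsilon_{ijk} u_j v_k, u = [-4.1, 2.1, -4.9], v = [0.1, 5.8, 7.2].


(u x v)_1 = sum_{j,k} epsilon_{1jk} u_j v_k. Only permutations of (1,2,3) contribute; the two non-zero terms are:
eps_{123} u_2 v_3 = 1 * 2.1 * 7.2 = 15.12
eps_{132} u_3 v_2 = -1 * -4.9 * 5.8 = 28.42
(u x v)_1 = 43.54

43.54
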